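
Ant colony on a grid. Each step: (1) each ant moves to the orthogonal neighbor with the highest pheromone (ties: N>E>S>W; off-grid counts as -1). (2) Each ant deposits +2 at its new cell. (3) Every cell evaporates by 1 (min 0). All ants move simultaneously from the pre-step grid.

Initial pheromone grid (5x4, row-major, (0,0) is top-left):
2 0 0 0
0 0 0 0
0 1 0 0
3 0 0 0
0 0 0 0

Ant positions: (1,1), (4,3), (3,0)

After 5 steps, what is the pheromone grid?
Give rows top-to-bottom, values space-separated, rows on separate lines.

After step 1: ants at (2,1),(3,3),(2,0)
  1 0 0 0
  0 0 0 0
  1 2 0 0
  2 0 0 1
  0 0 0 0
After step 2: ants at (2,0),(2,3),(2,1)
  0 0 0 0
  0 0 0 0
  2 3 0 1
  1 0 0 0
  0 0 0 0
After step 3: ants at (2,1),(1,3),(2,0)
  0 0 0 0
  0 0 0 1
  3 4 0 0
  0 0 0 0
  0 0 0 0
After step 4: ants at (2,0),(0,3),(2,1)
  0 0 0 1
  0 0 0 0
  4 5 0 0
  0 0 0 0
  0 0 0 0
After step 5: ants at (2,1),(1,3),(2,0)
  0 0 0 0
  0 0 0 1
  5 6 0 0
  0 0 0 0
  0 0 0 0

0 0 0 0
0 0 0 1
5 6 0 0
0 0 0 0
0 0 0 0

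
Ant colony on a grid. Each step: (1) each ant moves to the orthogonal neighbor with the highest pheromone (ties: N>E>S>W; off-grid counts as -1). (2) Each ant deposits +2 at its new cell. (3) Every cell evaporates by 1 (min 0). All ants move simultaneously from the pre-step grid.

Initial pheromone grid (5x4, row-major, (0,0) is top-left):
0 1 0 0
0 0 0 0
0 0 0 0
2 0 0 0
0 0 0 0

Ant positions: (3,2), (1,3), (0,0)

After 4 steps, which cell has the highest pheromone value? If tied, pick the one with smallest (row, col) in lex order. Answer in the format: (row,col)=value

Answer: (0,2)=5

Derivation:
Step 1: ant0:(3,2)->N->(2,2) | ant1:(1,3)->N->(0,3) | ant2:(0,0)->E->(0,1)
  grid max=2 at (0,1)
Step 2: ant0:(2,2)->N->(1,2) | ant1:(0,3)->S->(1,3) | ant2:(0,1)->E->(0,2)
  grid max=1 at (0,1)
Step 3: ant0:(1,2)->N->(0,2) | ant1:(1,3)->W->(1,2) | ant2:(0,2)->S->(1,2)
  grid max=4 at (1,2)
Step 4: ant0:(0,2)->S->(1,2) | ant1:(1,2)->N->(0,2) | ant2:(1,2)->N->(0,2)
  grid max=5 at (0,2)
Final grid:
  0 0 5 0
  0 0 5 0
  0 0 0 0
  0 0 0 0
  0 0 0 0
Max pheromone 5 at (0,2)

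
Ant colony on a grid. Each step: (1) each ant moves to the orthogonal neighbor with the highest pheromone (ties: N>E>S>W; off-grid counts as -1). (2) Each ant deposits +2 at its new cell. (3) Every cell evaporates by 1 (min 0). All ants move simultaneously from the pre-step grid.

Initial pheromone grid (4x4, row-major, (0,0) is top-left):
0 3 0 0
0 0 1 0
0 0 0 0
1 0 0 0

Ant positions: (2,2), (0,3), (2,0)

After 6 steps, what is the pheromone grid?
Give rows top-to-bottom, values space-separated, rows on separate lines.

After step 1: ants at (1,2),(1,3),(3,0)
  0 2 0 0
  0 0 2 1
  0 0 0 0
  2 0 0 0
After step 2: ants at (1,3),(1,2),(2,0)
  0 1 0 0
  0 0 3 2
  1 0 0 0
  1 0 0 0
After step 3: ants at (1,2),(1,3),(3,0)
  0 0 0 0
  0 0 4 3
  0 0 0 0
  2 0 0 0
After step 4: ants at (1,3),(1,2),(2,0)
  0 0 0 0
  0 0 5 4
  1 0 0 0
  1 0 0 0
After step 5: ants at (1,2),(1,3),(3,0)
  0 0 0 0
  0 0 6 5
  0 0 0 0
  2 0 0 0
After step 6: ants at (1,3),(1,2),(2,0)
  0 0 0 0
  0 0 7 6
  1 0 0 0
  1 0 0 0

0 0 0 0
0 0 7 6
1 0 0 0
1 0 0 0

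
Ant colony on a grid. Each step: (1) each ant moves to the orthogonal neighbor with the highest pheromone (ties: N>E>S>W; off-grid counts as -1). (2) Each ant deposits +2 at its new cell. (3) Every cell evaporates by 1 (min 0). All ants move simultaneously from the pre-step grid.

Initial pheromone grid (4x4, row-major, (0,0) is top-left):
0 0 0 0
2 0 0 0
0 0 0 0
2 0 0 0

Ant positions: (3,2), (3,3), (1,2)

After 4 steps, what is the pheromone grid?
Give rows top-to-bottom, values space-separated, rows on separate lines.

After step 1: ants at (2,2),(2,3),(0,2)
  0 0 1 0
  1 0 0 0
  0 0 1 1
  1 0 0 0
After step 2: ants at (2,3),(2,2),(0,3)
  0 0 0 1
  0 0 0 0
  0 0 2 2
  0 0 0 0
After step 3: ants at (2,2),(2,3),(1,3)
  0 0 0 0
  0 0 0 1
  0 0 3 3
  0 0 0 0
After step 4: ants at (2,3),(2,2),(2,3)
  0 0 0 0
  0 0 0 0
  0 0 4 6
  0 0 0 0

0 0 0 0
0 0 0 0
0 0 4 6
0 0 0 0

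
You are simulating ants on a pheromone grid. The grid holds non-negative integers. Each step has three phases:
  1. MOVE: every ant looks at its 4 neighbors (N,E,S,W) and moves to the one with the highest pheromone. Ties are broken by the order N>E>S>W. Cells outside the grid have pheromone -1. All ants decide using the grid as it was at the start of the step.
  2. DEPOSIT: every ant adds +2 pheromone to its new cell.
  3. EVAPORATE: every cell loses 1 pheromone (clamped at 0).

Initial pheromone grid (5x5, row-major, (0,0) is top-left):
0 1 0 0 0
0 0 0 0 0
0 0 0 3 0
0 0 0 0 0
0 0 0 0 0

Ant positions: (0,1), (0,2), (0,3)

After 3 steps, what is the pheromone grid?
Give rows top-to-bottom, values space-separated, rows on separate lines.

After step 1: ants at (0,2),(0,1),(0,4)
  0 2 1 0 1
  0 0 0 0 0
  0 0 0 2 0
  0 0 0 0 0
  0 0 0 0 0
After step 2: ants at (0,1),(0,2),(1,4)
  0 3 2 0 0
  0 0 0 0 1
  0 0 0 1 0
  0 0 0 0 0
  0 0 0 0 0
After step 3: ants at (0,2),(0,1),(0,4)
  0 4 3 0 1
  0 0 0 0 0
  0 0 0 0 0
  0 0 0 0 0
  0 0 0 0 0

0 4 3 0 1
0 0 0 0 0
0 0 0 0 0
0 0 0 0 0
0 0 0 0 0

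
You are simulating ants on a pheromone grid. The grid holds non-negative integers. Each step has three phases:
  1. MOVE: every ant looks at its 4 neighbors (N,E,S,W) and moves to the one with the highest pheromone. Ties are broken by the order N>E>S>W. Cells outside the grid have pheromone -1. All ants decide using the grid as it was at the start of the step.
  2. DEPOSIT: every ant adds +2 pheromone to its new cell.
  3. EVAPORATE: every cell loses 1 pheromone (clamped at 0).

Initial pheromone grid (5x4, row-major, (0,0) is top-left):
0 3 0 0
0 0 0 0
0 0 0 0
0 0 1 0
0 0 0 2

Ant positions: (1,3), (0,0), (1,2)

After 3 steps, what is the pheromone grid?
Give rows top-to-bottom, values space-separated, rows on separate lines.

After step 1: ants at (0,3),(0,1),(0,2)
  0 4 1 1
  0 0 0 0
  0 0 0 0
  0 0 0 0
  0 0 0 1
After step 2: ants at (0,2),(0,2),(0,1)
  0 5 4 0
  0 0 0 0
  0 0 0 0
  0 0 0 0
  0 0 0 0
After step 3: ants at (0,1),(0,1),(0,2)
  0 8 5 0
  0 0 0 0
  0 0 0 0
  0 0 0 0
  0 0 0 0

0 8 5 0
0 0 0 0
0 0 0 0
0 0 0 0
0 0 0 0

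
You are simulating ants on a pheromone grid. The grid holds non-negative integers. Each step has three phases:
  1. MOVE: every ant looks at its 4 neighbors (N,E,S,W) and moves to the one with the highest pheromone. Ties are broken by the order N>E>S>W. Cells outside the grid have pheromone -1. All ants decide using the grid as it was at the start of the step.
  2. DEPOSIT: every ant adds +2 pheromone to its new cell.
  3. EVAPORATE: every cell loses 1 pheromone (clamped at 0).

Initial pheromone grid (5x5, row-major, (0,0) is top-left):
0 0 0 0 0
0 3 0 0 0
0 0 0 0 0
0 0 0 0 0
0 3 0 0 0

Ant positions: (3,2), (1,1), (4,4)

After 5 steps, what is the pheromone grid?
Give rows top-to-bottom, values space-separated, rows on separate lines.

After step 1: ants at (2,2),(0,1),(3,4)
  0 1 0 0 0
  0 2 0 0 0
  0 0 1 0 0
  0 0 0 0 1
  0 2 0 0 0
After step 2: ants at (1,2),(1,1),(2,4)
  0 0 0 0 0
  0 3 1 0 0
  0 0 0 0 1
  0 0 0 0 0
  0 1 0 0 0
After step 3: ants at (1,1),(1,2),(1,4)
  0 0 0 0 0
  0 4 2 0 1
  0 0 0 0 0
  0 0 0 0 0
  0 0 0 0 0
After step 4: ants at (1,2),(1,1),(0,4)
  0 0 0 0 1
  0 5 3 0 0
  0 0 0 0 0
  0 0 0 0 0
  0 0 0 0 0
After step 5: ants at (1,1),(1,2),(1,4)
  0 0 0 0 0
  0 6 4 0 1
  0 0 0 0 0
  0 0 0 0 0
  0 0 0 0 0

0 0 0 0 0
0 6 4 0 1
0 0 0 0 0
0 0 0 0 0
0 0 0 0 0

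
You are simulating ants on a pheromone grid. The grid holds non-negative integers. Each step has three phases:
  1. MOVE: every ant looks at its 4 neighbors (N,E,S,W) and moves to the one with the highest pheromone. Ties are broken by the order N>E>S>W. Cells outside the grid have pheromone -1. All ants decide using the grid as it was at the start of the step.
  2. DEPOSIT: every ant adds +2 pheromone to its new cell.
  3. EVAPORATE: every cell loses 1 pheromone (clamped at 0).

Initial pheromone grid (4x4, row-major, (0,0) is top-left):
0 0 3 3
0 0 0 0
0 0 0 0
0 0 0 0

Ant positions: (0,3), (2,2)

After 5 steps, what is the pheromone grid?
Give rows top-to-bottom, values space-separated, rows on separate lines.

After step 1: ants at (0,2),(1,2)
  0 0 4 2
  0 0 1 0
  0 0 0 0
  0 0 0 0
After step 2: ants at (0,3),(0,2)
  0 0 5 3
  0 0 0 0
  0 0 0 0
  0 0 0 0
After step 3: ants at (0,2),(0,3)
  0 0 6 4
  0 0 0 0
  0 0 0 0
  0 0 0 0
After step 4: ants at (0,3),(0,2)
  0 0 7 5
  0 0 0 0
  0 0 0 0
  0 0 0 0
After step 5: ants at (0,2),(0,3)
  0 0 8 6
  0 0 0 0
  0 0 0 0
  0 0 0 0

0 0 8 6
0 0 0 0
0 0 0 0
0 0 0 0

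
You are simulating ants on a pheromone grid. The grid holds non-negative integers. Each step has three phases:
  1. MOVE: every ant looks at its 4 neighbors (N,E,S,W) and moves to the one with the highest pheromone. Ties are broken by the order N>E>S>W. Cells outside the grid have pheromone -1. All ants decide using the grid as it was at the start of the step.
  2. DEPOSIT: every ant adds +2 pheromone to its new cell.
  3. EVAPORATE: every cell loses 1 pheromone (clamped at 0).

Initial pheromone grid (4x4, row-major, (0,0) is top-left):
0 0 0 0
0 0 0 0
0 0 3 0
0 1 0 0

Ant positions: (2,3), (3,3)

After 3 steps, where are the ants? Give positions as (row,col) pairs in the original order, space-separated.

Step 1: ant0:(2,3)->W->(2,2) | ant1:(3,3)->N->(2,3)
  grid max=4 at (2,2)
Step 2: ant0:(2,2)->E->(2,3) | ant1:(2,3)->W->(2,2)
  grid max=5 at (2,2)
Step 3: ant0:(2,3)->W->(2,2) | ant1:(2,2)->E->(2,3)
  grid max=6 at (2,2)

(2,2) (2,3)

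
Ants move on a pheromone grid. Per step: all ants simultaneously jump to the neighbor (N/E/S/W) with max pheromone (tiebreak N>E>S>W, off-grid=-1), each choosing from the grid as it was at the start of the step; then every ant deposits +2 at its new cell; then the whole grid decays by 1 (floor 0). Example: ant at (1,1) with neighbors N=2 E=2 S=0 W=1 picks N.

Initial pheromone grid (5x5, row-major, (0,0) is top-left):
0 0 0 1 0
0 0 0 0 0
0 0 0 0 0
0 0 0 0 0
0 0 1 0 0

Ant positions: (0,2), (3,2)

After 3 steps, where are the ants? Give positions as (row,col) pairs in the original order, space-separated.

Step 1: ant0:(0,2)->E->(0,3) | ant1:(3,2)->S->(4,2)
  grid max=2 at (0,3)
Step 2: ant0:(0,3)->E->(0,4) | ant1:(4,2)->N->(3,2)
  grid max=1 at (0,3)
Step 3: ant0:(0,4)->W->(0,3) | ant1:(3,2)->S->(4,2)
  grid max=2 at (0,3)

(0,3) (4,2)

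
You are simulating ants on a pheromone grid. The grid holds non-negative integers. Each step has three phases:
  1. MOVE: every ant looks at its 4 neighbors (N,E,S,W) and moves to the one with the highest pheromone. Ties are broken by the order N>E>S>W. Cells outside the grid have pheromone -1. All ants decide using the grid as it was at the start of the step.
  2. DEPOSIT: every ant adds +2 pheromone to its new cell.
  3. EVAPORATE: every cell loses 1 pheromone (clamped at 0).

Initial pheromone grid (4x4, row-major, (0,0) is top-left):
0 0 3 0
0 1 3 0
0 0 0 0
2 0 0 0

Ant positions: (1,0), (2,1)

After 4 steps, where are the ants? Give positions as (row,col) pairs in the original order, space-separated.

Step 1: ant0:(1,0)->E->(1,1) | ant1:(2,1)->N->(1,1)
  grid max=4 at (1,1)
Step 2: ant0:(1,1)->E->(1,2) | ant1:(1,1)->E->(1,2)
  grid max=5 at (1,2)
Step 3: ant0:(1,2)->W->(1,1) | ant1:(1,2)->W->(1,1)
  grid max=6 at (1,1)
Step 4: ant0:(1,1)->E->(1,2) | ant1:(1,1)->E->(1,2)
  grid max=7 at (1,2)

(1,2) (1,2)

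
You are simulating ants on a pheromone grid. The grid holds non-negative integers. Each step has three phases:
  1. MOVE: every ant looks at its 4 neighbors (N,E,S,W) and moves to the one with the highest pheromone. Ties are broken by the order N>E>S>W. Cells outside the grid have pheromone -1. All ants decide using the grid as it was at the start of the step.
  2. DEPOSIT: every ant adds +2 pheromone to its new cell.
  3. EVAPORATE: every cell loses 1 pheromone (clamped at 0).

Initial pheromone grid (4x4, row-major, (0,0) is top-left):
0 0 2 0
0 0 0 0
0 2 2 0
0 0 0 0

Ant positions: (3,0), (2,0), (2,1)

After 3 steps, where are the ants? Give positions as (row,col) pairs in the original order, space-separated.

Step 1: ant0:(3,0)->N->(2,0) | ant1:(2,0)->E->(2,1) | ant2:(2,1)->E->(2,2)
  grid max=3 at (2,1)
Step 2: ant0:(2,0)->E->(2,1) | ant1:(2,1)->E->(2,2) | ant2:(2,2)->W->(2,1)
  grid max=6 at (2,1)
Step 3: ant0:(2,1)->E->(2,2) | ant1:(2,2)->W->(2,1) | ant2:(2,1)->E->(2,2)
  grid max=7 at (2,1)

(2,2) (2,1) (2,2)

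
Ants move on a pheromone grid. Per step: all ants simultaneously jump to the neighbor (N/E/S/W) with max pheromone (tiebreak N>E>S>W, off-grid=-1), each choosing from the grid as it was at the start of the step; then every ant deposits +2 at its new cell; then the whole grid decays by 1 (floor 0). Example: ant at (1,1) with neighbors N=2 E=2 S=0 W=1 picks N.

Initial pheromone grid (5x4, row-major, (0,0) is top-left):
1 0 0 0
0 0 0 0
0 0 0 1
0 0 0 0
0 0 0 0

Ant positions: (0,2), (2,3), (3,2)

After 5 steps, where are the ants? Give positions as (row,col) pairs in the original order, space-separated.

Step 1: ant0:(0,2)->E->(0,3) | ant1:(2,3)->N->(1,3) | ant2:(3,2)->N->(2,2)
  grid max=1 at (0,3)
Step 2: ant0:(0,3)->S->(1,3) | ant1:(1,3)->N->(0,3) | ant2:(2,2)->N->(1,2)
  grid max=2 at (0,3)
Step 3: ant0:(1,3)->N->(0,3) | ant1:(0,3)->S->(1,3) | ant2:(1,2)->E->(1,3)
  grid max=5 at (1,3)
Step 4: ant0:(0,3)->S->(1,3) | ant1:(1,3)->N->(0,3) | ant2:(1,3)->N->(0,3)
  grid max=6 at (0,3)
Step 5: ant0:(1,3)->N->(0,3) | ant1:(0,3)->S->(1,3) | ant2:(0,3)->S->(1,3)
  grid max=9 at (1,3)

(0,3) (1,3) (1,3)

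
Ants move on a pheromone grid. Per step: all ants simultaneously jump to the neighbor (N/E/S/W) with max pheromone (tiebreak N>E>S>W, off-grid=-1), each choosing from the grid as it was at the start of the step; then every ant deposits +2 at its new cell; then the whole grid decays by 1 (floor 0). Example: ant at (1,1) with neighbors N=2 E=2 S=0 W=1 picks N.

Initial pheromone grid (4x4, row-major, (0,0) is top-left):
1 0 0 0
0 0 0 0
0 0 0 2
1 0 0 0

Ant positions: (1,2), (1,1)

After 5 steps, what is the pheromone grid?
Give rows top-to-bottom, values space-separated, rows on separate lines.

After step 1: ants at (0,2),(0,1)
  0 1 1 0
  0 0 0 0
  0 0 0 1
  0 0 0 0
After step 2: ants at (0,1),(0,2)
  0 2 2 0
  0 0 0 0
  0 0 0 0
  0 0 0 0
After step 3: ants at (0,2),(0,1)
  0 3 3 0
  0 0 0 0
  0 0 0 0
  0 0 0 0
After step 4: ants at (0,1),(0,2)
  0 4 4 0
  0 0 0 0
  0 0 0 0
  0 0 0 0
After step 5: ants at (0,2),(0,1)
  0 5 5 0
  0 0 0 0
  0 0 0 0
  0 0 0 0

0 5 5 0
0 0 0 0
0 0 0 0
0 0 0 0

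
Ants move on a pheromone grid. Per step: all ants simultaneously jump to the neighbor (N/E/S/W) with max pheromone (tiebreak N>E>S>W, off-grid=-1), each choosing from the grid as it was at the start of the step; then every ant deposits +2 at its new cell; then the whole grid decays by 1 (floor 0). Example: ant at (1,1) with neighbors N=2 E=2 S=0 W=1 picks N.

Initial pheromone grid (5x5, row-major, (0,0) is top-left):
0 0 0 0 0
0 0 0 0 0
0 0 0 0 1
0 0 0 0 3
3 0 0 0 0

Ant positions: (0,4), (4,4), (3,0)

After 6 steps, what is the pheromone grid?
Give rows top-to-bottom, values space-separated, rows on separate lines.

After step 1: ants at (1,4),(3,4),(4,0)
  0 0 0 0 0
  0 0 0 0 1
  0 0 0 0 0
  0 0 0 0 4
  4 0 0 0 0
After step 2: ants at (0,4),(2,4),(3,0)
  0 0 0 0 1
  0 0 0 0 0
  0 0 0 0 1
  1 0 0 0 3
  3 0 0 0 0
After step 3: ants at (1,4),(3,4),(4,0)
  0 0 0 0 0
  0 0 0 0 1
  0 0 0 0 0
  0 0 0 0 4
  4 0 0 0 0
After step 4: ants at (0,4),(2,4),(3,0)
  0 0 0 0 1
  0 0 0 0 0
  0 0 0 0 1
  1 0 0 0 3
  3 0 0 0 0
After step 5: ants at (1,4),(3,4),(4,0)
  0 0 0 0 0
  0 0 0 0 1
  0 0 0 0 0
  0 0 0 0 4
  4 0 0 0 0
After step 6: ants at (0,4),(2,4),(3,0)
  0 0 0 0 1
  0 0 0 0 0
  0 0 0 0 1
  1 0 0 0 3
  3 0 0 0 0

0 0 0 0 1
0 0 0 0 0
0 0 0 0 1
1 0 0 0 3
3 0 0 0 0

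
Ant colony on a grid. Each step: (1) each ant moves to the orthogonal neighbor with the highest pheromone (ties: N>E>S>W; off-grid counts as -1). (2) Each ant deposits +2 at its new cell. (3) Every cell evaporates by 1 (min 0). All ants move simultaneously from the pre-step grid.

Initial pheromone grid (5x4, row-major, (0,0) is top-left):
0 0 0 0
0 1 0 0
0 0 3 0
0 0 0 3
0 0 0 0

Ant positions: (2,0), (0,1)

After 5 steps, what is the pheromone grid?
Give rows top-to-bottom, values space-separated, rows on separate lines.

After step 1: ants at (1,0),(1,1)
  0 0 0 0
  1 2 0 0
  0 0 2 0
  0 0 0 2
  0 0 0 0
After step 2: ants at (1,1),(1,0)
  0 0 0 0
  2 3 0 0
  0 0 1 0
  0 0 0 1
  0 0 0 0
After step 3: ants at (1,0),(1,1)
  0 0 0 0
  3 4 0 0
  0 0 0 0
  0 0 0 0
  0 0 0 0
After step 4: ants at (1,1),(1,0)
  0 0 0 0
  4 5 0 0
  0 0 0 0
  0 0 0 0
  0 0 0 0
After step 5: ants at (1,0),(1,1)
  0 0 0 0
  5 6 0 0
  0 0 0 0
  0 0 0 0
  0 0 0 0

0 0 0 0
5 6 0 0
0 0 0 0
0 0 0 0
0 0 0 0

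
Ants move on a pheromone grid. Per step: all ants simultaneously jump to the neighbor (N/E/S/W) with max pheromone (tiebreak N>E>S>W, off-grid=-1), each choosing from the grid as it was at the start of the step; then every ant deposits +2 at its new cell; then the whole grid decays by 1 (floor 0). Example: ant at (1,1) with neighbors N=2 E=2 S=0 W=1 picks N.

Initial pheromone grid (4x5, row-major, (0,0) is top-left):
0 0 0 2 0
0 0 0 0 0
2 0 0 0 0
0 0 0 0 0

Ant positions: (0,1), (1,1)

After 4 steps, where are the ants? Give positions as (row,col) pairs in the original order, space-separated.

Step 1: ant0:(0,1)->E->(0,2) | ant1:(1,1)->N->(0,1)
  grid max=1 at (0,1)
Step 2: ant0:(0,2)->E->(0,3) | ant1:(0,1)->E->(0,2)
  grid max=2 at (0,2)
Step 3: ant0:(0,3)->W->(0,2) | ant1:(0,2)->E->(0,3)
  grid max=3 at (0,2)
Step 4: ant0:(0,2)->E->(0,3) | ant1:(0,3)->W->(0,2)
  grid max=4 at (0,2)

(0,3) (0,2)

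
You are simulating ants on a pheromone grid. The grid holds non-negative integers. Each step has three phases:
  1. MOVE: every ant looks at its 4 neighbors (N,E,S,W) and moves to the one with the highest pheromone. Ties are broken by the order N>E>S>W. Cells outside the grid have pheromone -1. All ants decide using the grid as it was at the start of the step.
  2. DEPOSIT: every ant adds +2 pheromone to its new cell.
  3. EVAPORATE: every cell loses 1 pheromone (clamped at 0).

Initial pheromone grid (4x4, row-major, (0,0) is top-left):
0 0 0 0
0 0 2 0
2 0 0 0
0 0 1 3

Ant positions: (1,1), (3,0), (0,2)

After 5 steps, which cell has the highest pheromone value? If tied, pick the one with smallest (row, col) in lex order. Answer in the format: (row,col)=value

Step 1: ant0:(1,1)->E->(1,2) | ant1:(3,0)->N->(2,0) | ant2:(0,2)->S->(1,2)
  grid max=5 at (1,2)
Step 2: ant0:(1,2)->N->(0,2) | ant1:(2,0)->N->(1,0) | ant2:(1,2)->N->(0,2)
  grid max=4 at (1,2)
Step 3: ant0:(0,2)->S->(1,2) | ant1:(1,0)->S->(2,0) | ant2:(0,2)->S->(1,2)
  grid max=7 at (1,2)
Step 4: ant0:(1,2)->N->(0,2) | ant1:(2,0)->N->(1,0) | ant2:(1,2)->N->(0,2)
  grid max=6 at (1,2)
Step 5: ant0:(0,2)->S->(1,2) | ant1:(1,0)->S->(2,0) | ant2:(0,2)->S->(1,2)
  grid max=9 at (1,2)
Final grid:
  0 0 4 0
  0 0 9 0
  3 0 0 0
  0 0 0 0
Max pheromone 9 at (1,2)

Answer: (1,2)=9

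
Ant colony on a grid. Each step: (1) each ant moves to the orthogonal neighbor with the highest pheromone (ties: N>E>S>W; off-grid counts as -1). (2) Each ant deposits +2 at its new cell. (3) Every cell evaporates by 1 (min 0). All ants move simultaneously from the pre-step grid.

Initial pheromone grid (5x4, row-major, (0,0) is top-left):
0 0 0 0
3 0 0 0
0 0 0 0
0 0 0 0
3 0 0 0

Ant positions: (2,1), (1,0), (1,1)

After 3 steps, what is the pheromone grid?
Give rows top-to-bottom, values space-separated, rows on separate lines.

After step 1: ants at (1,1),(0,0),(1,0)
  1 0 0 0
  4 1 0 0
  0 0 0 0
  0 0 0 0
  2 0 0 0
After step 2: ants at (1,0),(1,0),(0,0)
  2 0 0 0
  7 0 0 0
  0 0 0 0
  0 0 0 0
  1 0 0 0
After step 3: ants at (0,0),(0,0),(1,0)
  5 0 0 0
  8 0 0 0
  0 0 0 0
  0 0 0 0
  0 0 0 0

5 0 0 0
8 0 0 0
0 0 0 0
0 0 0 0
0 0 0 0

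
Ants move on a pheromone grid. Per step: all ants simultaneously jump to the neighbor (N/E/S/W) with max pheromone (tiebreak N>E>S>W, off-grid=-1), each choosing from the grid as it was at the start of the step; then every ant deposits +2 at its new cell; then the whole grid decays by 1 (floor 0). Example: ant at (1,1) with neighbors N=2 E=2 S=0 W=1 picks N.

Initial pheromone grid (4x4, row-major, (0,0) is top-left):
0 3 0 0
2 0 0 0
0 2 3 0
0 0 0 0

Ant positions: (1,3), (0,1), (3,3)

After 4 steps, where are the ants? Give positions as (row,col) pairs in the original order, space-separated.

Step 1: ant0:(1,3)->N->(0,3) | ant1:(0,1)->E->(0,2) | ant2:(3,3)->N->(2,3)
  grid max=2 at (0,1)
Step 2: ant0:(0,3)->W->(0,2) | ant1:(0,2)->W->(0,1) | ant2:(2,3)->W->(2,2)
  grid max=3 at (0,1)
Step 3: ant0:(0,2)->W->(0,1) | ant1:(0,1)->E->(0,2) | ant2:(2,2)->N->(1,2)
  grid max=4 at (0,1)
Step 4: ant0:(0,1)->E->(0,2) | ant1:(0,2)->W->(0,1) | ant2:(1,2)->N->(0,2)
  grid max=6 at (0,2)

(0,2) (0,1) (0,2)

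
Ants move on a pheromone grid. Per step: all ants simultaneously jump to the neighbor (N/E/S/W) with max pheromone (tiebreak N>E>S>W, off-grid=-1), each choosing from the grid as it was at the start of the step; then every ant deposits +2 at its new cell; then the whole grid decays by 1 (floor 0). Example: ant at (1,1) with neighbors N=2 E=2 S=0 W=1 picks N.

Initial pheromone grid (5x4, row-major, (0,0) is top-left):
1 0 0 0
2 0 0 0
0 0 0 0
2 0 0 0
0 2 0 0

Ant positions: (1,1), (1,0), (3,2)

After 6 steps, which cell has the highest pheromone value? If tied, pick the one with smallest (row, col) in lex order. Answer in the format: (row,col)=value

Step 1: ant0:(1,1)->W->(1,0) | ant1:(1,0)->N->(0,0) | ant2:(3,2)->N->(2,2)
  grid max=3 at (1,0)
Step 2: ant0:(1,0)->N->(0,0) | ant1:(0,0)->S->(1,0) | ant2:(2,2)->N->(1,2)
  grid max=4 at (1,0)
Step 3: ant0:(0,0)->S->(1,0) | ant1:(1,0)->N->(0,0) | ant2:(1,2)->N->(0,2)
  grid max=5 at (1,0)
Step 4: ant0:(1,0)->N->(0,0) | ant1:(0,0)->S->(1,0) | ant2:(0,2)->E->(0,3)
  grid max=6 at (1,0)
Step 5: ant0:(0,0)->S->(1,0) | ant1:(1,0)->N->(0,0) | ant2:(0,3)->S->(1,3)
  grid max=7 at (1,0)
Step 6: ant0:(1,0)->N->(0,0) | ant1:(0,0)->S->(1,0) | ant2:(1,3)->N->(0,3)
  grid max=8 at (1,0)
Final grid:
  7 0 0 1
  8 0 0 0
  0 0 0 0
  0 0 0 0
  0 0 0 0
Max pheromone 8 at (1,0)

Answer: (1,0)=8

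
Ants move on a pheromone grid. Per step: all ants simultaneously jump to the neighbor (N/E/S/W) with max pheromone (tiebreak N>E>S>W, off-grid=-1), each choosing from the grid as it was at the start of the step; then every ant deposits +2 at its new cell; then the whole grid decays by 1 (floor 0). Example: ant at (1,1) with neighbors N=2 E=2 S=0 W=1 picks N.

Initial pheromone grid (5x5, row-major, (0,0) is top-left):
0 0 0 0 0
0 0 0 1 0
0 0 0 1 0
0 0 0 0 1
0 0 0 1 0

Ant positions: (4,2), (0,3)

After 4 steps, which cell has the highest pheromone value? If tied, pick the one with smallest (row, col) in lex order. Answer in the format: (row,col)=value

Answer: (0,3)=1

Derivation:
Step 1: ant0:(4,2)->E->(4,3) | ant1:(0,3)->S->(1,3)
  grid max=2 at (1,3)
Step 2: ant0:(4,3)->N->(3,3) | ant1:(1,3)->N->(0,3)
  grid max=1 at (0,3)
Step 3: ant0:(3,3)->S->(4,3) | ant1:(0,3)->S->(1,3)
  grid max=2 at (1,3)
Step 4: ant0:(4,3)->N->(3,3) | ant1:(1,3)->N->(0,3)
  grid max=1 at (0,3)
Final grid:
  0 0 0 1 0
  0 0 0 1 0
  0 0 0 0 0
  0 0 0 1 0
  0 0 0 1 0
Max pheromone 1 at (0,3)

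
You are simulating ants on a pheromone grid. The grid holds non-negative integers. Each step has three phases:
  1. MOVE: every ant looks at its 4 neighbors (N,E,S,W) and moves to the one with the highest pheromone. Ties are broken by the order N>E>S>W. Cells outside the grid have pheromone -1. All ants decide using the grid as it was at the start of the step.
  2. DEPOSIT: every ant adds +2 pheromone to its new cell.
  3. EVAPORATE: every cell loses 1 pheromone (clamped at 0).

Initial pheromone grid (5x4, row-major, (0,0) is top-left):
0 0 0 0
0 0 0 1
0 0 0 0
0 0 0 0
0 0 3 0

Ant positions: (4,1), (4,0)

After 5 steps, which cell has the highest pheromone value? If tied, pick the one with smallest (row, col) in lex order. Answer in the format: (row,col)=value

Answer: (4,2)=4

Derivation:
Step 1: ant0:(4,1)->E->(4,2) | ant1:(4,0)->N->(3,0)
  grid max=4 at (4,2)
Step 2: ant0:(4,2)->N->(3,2) | ant1:(3,0)->N->(2,0)
  grid max=3 at (4,2)
Step 3: ant0:(3,2)->S->(4,2) | ant1:(2,0)->N->(1,0)
  grid max=4 at (4,2)
Step 4: ant0:(4,2)->N->(3,2) | ant1:(1,0)->N->(0,0)
  grid max=3 at (4,2)
Step 5: ant0:(3,2)->S->(4,2) | ant1:(0,0)->E->(0,1)
  grid max=4 at (4,2)
Final grid:
  0 1 0 0
  0 0 0 0
  0 0 0 0
  0 0 0 0
  0 0 4 0
Max pheromone 4 at (4,2)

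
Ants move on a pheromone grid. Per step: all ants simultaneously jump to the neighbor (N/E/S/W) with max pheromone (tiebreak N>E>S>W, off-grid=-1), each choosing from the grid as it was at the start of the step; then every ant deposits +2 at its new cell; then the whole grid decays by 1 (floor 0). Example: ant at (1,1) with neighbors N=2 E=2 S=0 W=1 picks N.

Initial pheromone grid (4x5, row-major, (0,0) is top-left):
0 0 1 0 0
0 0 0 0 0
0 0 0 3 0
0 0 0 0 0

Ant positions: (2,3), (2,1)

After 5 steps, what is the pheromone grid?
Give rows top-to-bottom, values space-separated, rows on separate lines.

After step 1: ants at (1,3),(1,1)
  0 0 0 0 0
  0 1 0 1 0
  0 0 0 2 0
  0 0 0 0 0
After step 2: ants at (2,3),(0,1)
  0 1 0 0 0
  0 0 0 0 0
  0 0 0 3 0
  0 0 0 0 0
After step 3: ants at (1,3),(0,2)
  0 0 1 0 0
  0 0 0 1 0
  0 0 0 2 0
  0 0 0 0 0
After step 4: ants at (2,3),(0,3)
  0 0 0 1 0
  0 0 0 0 0
  0 0 0 3 0
  0 0 0 0 0
After step 5: ants at (1,3),(0,4)
  0 0 0 0 1
  0 0 0 1 0
  0 0 0 2 0
  0 0 0 0 0

0 0 0 0 1
0 0 0 1 0
0 0 0 2 0
0 0 0 0 0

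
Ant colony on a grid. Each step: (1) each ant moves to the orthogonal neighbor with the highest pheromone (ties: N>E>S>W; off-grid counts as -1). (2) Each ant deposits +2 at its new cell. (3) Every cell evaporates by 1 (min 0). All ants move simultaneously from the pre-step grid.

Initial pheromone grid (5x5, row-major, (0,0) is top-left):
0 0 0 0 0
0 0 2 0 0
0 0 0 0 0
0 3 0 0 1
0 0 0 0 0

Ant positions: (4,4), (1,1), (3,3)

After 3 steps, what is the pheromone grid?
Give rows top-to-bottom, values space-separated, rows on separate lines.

After step 1: ants at (3,4),(1,2),(3,4)
  0 0 0 0 0
  0 0 3 0 0
  0 0 0 0 0
  0 2 0 0 4
  0 0 0 0 0
After step 2: ants at (2,4),(0,2),(2,4)
  0 0 1 0 0
  0 0 2 0 0
  0 0 0 0 3
  0 1 0 0 3
  0 0 0 0 0
After step 3: ants at (3,4),(1,2),(3,4)
  0 0 0 0 0
  0 0 3 0 0
  0 0 0 0 2
  0 0 0 0 6
  0 0 0 0 0

0 0 0 0 0
0 0 3 0 0
0 0 0 0 2
0 0 0 0 6
0 0 0 0 0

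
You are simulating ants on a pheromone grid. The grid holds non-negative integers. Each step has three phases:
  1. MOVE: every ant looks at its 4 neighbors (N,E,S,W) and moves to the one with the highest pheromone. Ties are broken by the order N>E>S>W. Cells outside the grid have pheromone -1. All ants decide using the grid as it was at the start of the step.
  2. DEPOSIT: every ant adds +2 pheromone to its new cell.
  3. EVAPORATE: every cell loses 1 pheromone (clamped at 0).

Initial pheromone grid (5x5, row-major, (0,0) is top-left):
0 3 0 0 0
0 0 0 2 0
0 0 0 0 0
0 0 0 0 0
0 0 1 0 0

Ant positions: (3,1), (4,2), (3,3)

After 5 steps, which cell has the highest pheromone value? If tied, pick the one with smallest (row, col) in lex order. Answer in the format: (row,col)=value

Answer: (0,3)=3

Derivation:
Step 1: ant0:(3,1)->N->(2,1) | ant1:(4,2)->N->(3,2) | ant2:(3,3)->N->(2,3)
  grid max=2 at (0,1)
Step 2: ant0:(2,1)->N->(1,1) | ant1:(3,2)->N->(2,2) | ant2:(2,3)->N->(1,3)
  grid max=2 at (1,3)
Step 3: ant0:(1,1)->N->(0,1) | ant1:(2,2)->N->(1,2) | ant2:(1,3)->N->(0,3)
  grid max=2 at (0,1)
Step 4: ant0:(0,1)->E->(0,2) | ant1:(1,2)->E->(1,3) | ant2:(0,3)->S->(1,3)
  grid max=4 at (1,3)
Step 5: ant0:(0,2)->W->(0,1) | ant1:(1,3)->N->(0,3) | ant2:(1,3)->N->(0,3)
  grid max=3 at (0,3)
Final grid:
  0 2 0 3 0
  0 0 0 3 0
  0 0 0 0 0
  0 0 0 0 0
  0 0 0 0 0
Max pheromone 3 at (0,3)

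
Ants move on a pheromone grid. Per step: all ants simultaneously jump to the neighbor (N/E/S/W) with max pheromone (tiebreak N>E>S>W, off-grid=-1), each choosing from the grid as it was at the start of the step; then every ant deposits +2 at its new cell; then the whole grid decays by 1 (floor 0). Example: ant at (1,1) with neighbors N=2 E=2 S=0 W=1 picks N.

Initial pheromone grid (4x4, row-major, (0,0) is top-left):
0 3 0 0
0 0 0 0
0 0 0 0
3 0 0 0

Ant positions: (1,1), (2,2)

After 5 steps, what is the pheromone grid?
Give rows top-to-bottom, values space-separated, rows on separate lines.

After step 1: ants at (0,1),(1,2)
  0 4 0 0
  0 0 1 0
  0 0 0 0
  2 0 0 0
After step 2: ants at (0,2),(0,2)
  0 3 3 0
  0 0 0 0
  0 0 0 0
  1 0 0 0
After step 3: ants at (0,1),(0,1)
  0 6 2 0
  0 0 0 0
  0 0 0 0
  0 0 0 0
After step 4: ants at (0,2),(0,2)
  0 5 5 0
  0 0 0 0
  0 0 0 0
  0 0 0 0
After step 5: ants at (0,1),(0,1)
  0 8 4 0
  0 0 0 0
  0 0 0 0
  0 0 0 0

0 8 4 0
0 0 0 0
0 0 0 0
0 0 0 0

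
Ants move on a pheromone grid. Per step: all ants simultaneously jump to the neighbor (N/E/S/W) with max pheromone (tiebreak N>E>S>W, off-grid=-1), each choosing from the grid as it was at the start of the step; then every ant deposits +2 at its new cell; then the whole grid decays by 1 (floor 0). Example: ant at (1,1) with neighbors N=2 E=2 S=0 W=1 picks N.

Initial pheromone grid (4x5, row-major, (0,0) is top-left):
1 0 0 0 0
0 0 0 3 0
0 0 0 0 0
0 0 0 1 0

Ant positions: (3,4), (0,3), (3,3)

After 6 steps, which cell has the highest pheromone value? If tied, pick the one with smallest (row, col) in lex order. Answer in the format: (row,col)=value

Answer: (1,3)=13

Derivation:
Step 1: ant0:(3,4)->W->(3,3) | ant1:(0,3)->S->(1,3) | ant2:(3,3)->N->(2,3)
  grid max=4 at (1,3)
Step 2: ant0:(3,3)->N->(2,3) | ant1:(1,3)->S->(2,3) | ant2:(2,3)->N->(1,3)
  grid max=5 at (1,3)
Step 3: ant0:(2,3)->N->(1,3) | ant1:(2,3)->N->(1,3) | ant2:(1,3)->S->(2,3)
  grid max=8 at (1,3)
Step 4: ant0:(1,3)->S->(2,3) | ant1:(1,3)->S->(2,3) | ant2:(2,3)->N->(1,3)
  grid max=9 at (1,3)
Step 5: ant0:(2,3)->N->(1,3) | ant1:(2,3)->N->(1,3) | ant2:(1,3)->S->(2,3)
  grid max=12 at (1,3)
Step 6: ant0:(1,3)->S->(2,3) | ant1:(1,3)->S->(2,3) | ant2:(2,3)->N->(1,3)
  grid max=13 at (1,3)
Final grid:
  0 0 0 0 0
  0 0 0 13 0
  0 0 0 12 0
  0 0 0 0 0
Max pheromone 13 at (1,3)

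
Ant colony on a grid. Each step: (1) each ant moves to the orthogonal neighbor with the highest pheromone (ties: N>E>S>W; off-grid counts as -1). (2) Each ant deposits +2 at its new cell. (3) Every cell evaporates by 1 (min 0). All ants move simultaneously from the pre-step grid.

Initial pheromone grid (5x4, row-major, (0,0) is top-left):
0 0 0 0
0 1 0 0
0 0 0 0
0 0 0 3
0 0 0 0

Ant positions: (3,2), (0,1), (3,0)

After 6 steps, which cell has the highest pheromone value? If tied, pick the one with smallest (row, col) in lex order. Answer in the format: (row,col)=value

Answer: (0,1)=5

Derivation:
Step 1: ant0:(3,2)->E->(3,3) | ant1:(0,1)->S->(1,1) | ant2:(3,0)->N->(2,0)
  grid max=4 at (3,3)
Step 2: ant0:(3,3)->N->(2,3) | ant1:(1,1)->N->(0,1) | ant2:(2,0)->N->(1,0)
  grid max=3 at (3,3)
Step 3: ant0:(2,3)->S->(3,3) | ant1:(0,1)->S->(1,1) | ant2:(1,0)->E->(1,1)
  grid max=4 at (1,1)
Step 4: ant0:(3,3)->N->(2,3) | ant1:(1,1)->N->(0,1) | ant2:(1,1)->N->(0,1)
  grid max=3 at (0,1)
Step 5: ant0:(2,3)->S->(3,3) | ant1:(0,1)->S->(1,1) | ant2:(0,1)->S->(1,1)
  grid max=6 at (1,1)
Step 6: ant0:(3,3)->N->(2,3) | ant1:(1,1)->N->(0,1) | ant2:(1,1)->N->(0,1)
  grid max=5 at (0,1)
Final grid:
  0 5 0 0
  0 5 0 0
  0 0 0 1
  0 0 0 3
  0 0 0 0
Max pheromone 5 at (0,1)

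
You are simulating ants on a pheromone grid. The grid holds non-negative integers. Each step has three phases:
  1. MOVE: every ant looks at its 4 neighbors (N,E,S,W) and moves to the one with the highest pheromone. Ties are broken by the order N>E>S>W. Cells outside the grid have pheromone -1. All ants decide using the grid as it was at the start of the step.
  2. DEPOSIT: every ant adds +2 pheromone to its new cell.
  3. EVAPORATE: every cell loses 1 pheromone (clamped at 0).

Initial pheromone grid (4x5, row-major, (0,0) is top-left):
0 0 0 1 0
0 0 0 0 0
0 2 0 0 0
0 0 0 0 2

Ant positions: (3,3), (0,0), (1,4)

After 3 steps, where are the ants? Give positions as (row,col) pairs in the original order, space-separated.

Step 1: ant0:(3,3)->E->(3,4) | ant1:(0,0)->E->(0,1) | ant2:(1,4)->N->(0,4)
  grid max=3 at (3,4)
Step 2: ant0:(3,4)->N->(2,4) | ant1:(0,1)->E->(0,2) | ant2:(0,4)->S->(1,4)
  grid max=2 at (3,4)
Step 3: ant0:(2,4)->S->(3,4) | ant1:(0,2)->E->(0,3) | ant2:(1,4)->S->(2,4)
  grid max=3 at (3,4)

(3,4) (0,3) (2,4)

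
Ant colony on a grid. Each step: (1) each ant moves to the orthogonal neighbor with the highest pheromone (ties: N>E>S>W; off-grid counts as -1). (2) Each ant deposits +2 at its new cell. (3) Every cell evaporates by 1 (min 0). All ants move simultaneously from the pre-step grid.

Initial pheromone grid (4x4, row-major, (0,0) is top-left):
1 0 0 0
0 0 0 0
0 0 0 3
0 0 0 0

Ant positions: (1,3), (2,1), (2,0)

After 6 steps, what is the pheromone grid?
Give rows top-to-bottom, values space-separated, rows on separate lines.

After step 1: ants at (2,3),(1,1),(1,0)
  0 0 0 0
  1 1 0 0
  0 0 0 4
  0 0 0 0
After step 2: ants at (1,3),(1,0),(1,1)
  0 0 0 0
  2 2 0 1
  0 0 0 3
  0 0 0 0
After step 3: ants at (2,3),(1,1),(1,0)
  0 0 0 0
  3 3 0 0
  0 0 0 4
  0 0 0 0
After step 4: ants at (1,3),(1,0),(1,1)
  0 0 0 0
  4 4 0 1
  0 0 0 3
  0 0 0 0
After step 5: ants at (2,3),(1,1),(1,0)
  0 0 0 0
  5 5 0 0
  0 0 0 4
  0 0 0 0
After step 6: ants at (1,3),(1,0),(1,1)
  0 0 0 0
  6 6 0 1
  0 0 0 3
  0 0 0 0

0 0 0 0
6 6 0 1
0 0 0 3
0 0 0 0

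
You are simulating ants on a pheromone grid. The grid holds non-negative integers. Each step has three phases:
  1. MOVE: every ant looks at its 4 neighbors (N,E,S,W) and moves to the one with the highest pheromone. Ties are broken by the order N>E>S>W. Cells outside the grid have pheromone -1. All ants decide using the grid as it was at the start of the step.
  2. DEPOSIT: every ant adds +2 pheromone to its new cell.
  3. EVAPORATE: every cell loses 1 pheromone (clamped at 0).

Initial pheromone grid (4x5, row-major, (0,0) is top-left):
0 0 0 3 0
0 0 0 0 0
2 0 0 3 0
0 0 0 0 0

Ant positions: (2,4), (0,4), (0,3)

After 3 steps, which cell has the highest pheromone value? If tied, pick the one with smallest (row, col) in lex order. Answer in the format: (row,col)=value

Answer: (0,3)=8

Derivation:
Step 1: ant0:(2,4)->W->(2,3) | ant1:(0,4)->W->(0,3) | ant2:(0,3)->E->(0,4)
  grid max=4 at (0,3)
Step 2: ant0:(2,3)->N->(1,3) | ant1:(0,3)->E->(0,4) | ant2:(0,4)->W->(0,3)
  grid max=5 at (0,3)
Step 3: ant0:(1,3)->N->(0,3) | ant1:(0,4)->W->(0,3) | ant2:(0,3)->E->(0,4)
  grid max=8 at (0,3)
Final grid:
  0 0 0 8 3
  0 0 0 0 0
  0 0 0 2 0
  0 0 0 0 0
Max pheromone 8 at (0,3)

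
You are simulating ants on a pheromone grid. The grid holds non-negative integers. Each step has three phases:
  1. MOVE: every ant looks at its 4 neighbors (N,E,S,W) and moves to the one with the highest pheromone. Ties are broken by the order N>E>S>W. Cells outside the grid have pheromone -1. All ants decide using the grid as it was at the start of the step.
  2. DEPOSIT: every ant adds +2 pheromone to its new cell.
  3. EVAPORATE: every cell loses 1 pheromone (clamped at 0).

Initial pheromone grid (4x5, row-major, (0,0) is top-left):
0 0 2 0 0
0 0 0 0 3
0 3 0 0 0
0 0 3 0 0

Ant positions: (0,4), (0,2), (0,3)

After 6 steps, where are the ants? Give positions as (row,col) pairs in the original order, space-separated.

Step 1: ant0:(0,4)->S->(1,4) | ant1:(0,2)->E->(0,3) | ant2:(0,3)->W->(0,2)
  grid max=4 at (1,4)
Step 2: ant0:(1,4)->N->(0,4) | ant1:(0,3)->W->(0,2) | ant2:(0,2)->E->(0,3)
  grid max=4 at (0,2)
Step 3: ant0:(0,4)->S->(1,4) | ant1:(0,2)->E->(0,3) | ant2:(0,3)->W->(0,2)
  grid max=5 at (0,2)
Step 4: ant0:(1,4)->N->(0,4) | ant1:(0,3)->W->(0,2) | ant2:(0,2)->E->(0,3)
  grid max=6 at (0,2)
Step 5: ant0:(0,4)->W->(0,3) | ant1:(0,2)->E->(0,3) | ant2:(0,3)->W->(0,2)
  grid max=7 at (0,2)
Step 6: ant0:(0,3)->W->(0,2) | ant1:(0,3)->W->(0,2) | ant2:(0,2)->E->(0,3)
  grid max=10 at (0,2)

(0,2) (0,2) (0,3)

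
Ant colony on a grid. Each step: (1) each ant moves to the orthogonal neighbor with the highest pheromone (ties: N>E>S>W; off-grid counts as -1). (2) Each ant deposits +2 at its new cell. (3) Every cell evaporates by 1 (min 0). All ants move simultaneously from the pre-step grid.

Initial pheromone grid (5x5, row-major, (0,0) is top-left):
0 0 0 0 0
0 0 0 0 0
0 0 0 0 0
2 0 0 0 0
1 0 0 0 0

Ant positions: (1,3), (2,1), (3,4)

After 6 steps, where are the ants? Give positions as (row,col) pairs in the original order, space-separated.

Step 1: ant0:(1,3)->N->(0,3) | ant1:(2,1)->N->(1,1) | ant2:(3,4)->N->(2,4)
  grid max=1 at (0,3)
Step 2: ant0:(0,3)->E->(0,4) | ant1:(1,1)->N->(0,1) | ant2:(2,4)->N->(1,4)
  grid max=1 at (0,1)
Step 3: ant0:(0,4)->S->(1,4) | ant1:(0,1)->E->(0,2) | ant2:(1,4)->N->(0,4)
  grid max=2 at (0,4)
Step 4: ant0:(1,4)->N->(0,4) | ant1:(0,2)->E->(0,3) | ant2:(0,4)->S->(1,4)
  grid max=3 at (0,4)
Step 5: ant0:(0,4)->S->(1,4) | ant1:(0,3)->E->(0,4) | ant2:(1,4)->N->(0,4)
  grid max=6 at (0,4)
Step 6: ant0:(1,4)->N->(0,4) | ant1:(0,4)->S->(1,4) | ant2:(0,4)->S->(1,4)
  grid max=7 at (0,4)

(0,4) (1,4) (1,4)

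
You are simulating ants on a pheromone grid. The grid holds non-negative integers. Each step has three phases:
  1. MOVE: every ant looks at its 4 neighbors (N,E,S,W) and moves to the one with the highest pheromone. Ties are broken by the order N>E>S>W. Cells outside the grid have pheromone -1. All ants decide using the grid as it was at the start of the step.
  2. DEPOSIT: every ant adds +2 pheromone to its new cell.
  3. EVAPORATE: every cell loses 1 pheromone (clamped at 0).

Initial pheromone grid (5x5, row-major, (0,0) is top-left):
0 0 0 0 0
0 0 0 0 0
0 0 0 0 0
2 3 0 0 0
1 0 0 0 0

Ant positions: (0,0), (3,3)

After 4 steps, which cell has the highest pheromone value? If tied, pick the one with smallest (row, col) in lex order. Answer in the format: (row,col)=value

Step 1: ant0:(0,0)->E->(0,1) | ant1:(3,3)->N->(2,3)
  grid max=2 at (3,1)
Step 2: ant0:(0,1)->E->(0,2) | ant1:(2,3)->N->(1,3)
  grid max=1 at (0,2)
Step 3: ant0:(0,2)->E->(0,3) | ant1:(1,3)->N->(0,3)
  grid max=3 at (0,3)
Step 4: ant0:(0,3)->E->(0,4) | ant1:(0,3)->E->(0,4)
  grid max=3 at (0,4)
Final grid:
  0 0 0 2 3
  0 0 0 0 0
  0 0 0 0 0
  0 0 0 0 0
  0 0 0 0 0
Max pheromone 3 at (0,4)

Answer: (0,4)=3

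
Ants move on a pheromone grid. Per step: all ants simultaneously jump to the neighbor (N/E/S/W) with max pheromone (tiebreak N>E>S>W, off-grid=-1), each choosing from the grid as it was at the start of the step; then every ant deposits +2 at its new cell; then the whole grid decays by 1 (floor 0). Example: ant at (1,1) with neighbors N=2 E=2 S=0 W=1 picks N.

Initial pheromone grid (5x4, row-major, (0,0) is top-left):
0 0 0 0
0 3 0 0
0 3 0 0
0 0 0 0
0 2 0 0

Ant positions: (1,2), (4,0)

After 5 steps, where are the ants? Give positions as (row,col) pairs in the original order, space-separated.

Step 1: ant0:(1,2)->W->(1,1) | ant1:(4,0)->E->(4,1)
  grid max=4 at (1,1)
Step 2: ant0:(1,1)->S->(2,1) | ant1:(4,1)->N->(3,1)
  grid max=3 at (1,1)
Step 3: ant0:(2,1)->N->(1,1) | ant1:(3,1)->N->(2,1)
  grid max=4 at (1,1)
Step 4: ant0:(1,1)->S->(2,1) | ant1:(2,1)->N->(1,1)
  grid max=5 at (1,1)
Step 5: ant0:(2,1)->N->(1,1) | ant1:(1,1)->S->(2,1)
  grid max=6 at (1,1)

(1,1) (2,1)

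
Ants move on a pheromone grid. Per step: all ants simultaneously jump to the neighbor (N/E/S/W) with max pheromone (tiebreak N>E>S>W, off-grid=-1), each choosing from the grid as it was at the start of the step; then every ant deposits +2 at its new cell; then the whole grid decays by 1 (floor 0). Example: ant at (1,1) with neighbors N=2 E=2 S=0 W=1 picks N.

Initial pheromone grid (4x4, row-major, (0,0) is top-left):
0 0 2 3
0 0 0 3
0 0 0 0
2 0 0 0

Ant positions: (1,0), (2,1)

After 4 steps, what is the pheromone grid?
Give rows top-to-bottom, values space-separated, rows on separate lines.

After step 1: ants at (0,0),(1,1)
  1 0 1 2
  0 1 0 2
  0 0 0 0
  1 0 0 0
After step 2: ants at (0,1),(0,1)
  0 3 0 1
  0 0 0 1
  0 0 0 0
  0 0 0 0
After step 3: ants at (0,2),(0,2)
  0 2 3 0
  0 0 0 0
  0 0 0 0
  0 0 0 0
After step 4: ants at (0,1),(0,1)
  0 5 2 0
  0 0 0 0
  0 0 0 0
  0 0 0 0

0 5 2 0
0 0 0 0
0 0 0 0
0 0 0 0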